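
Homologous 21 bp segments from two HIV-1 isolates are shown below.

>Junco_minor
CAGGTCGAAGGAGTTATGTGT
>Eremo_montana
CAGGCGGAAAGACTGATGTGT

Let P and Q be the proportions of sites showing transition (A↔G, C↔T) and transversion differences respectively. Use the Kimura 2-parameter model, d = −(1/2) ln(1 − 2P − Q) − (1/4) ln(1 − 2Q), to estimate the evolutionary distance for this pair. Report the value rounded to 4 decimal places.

Mismatches occur at site 5 (T→C, transition), site 6 (C→G, transversion), site 10 (G→A, transition), site 13 (G→C, transversion), site 15 (T→G, transversion).
Of the 5 differences, 2 transitions and 3 transversions over 21 sites: P = 2/21 = 0.095238, Q = 3/21 = 0.142857.
d = −0.5·ln(0.666667) − 0.25·ln(0.714286) = −0.5·(-0.405465) − 0.25·(-0.336472) = 0.2869.

0.2869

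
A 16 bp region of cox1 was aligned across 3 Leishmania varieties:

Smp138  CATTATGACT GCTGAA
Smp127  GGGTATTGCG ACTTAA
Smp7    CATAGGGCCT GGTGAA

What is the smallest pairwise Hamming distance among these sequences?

5

Pairwise Hamming distances:
  Smp138 vs Smp127: 8
  Smp138 vs Smp7: 5
  Smp127 vs Smp7: 12
The smallest is 5, between Smp138 and Smp7.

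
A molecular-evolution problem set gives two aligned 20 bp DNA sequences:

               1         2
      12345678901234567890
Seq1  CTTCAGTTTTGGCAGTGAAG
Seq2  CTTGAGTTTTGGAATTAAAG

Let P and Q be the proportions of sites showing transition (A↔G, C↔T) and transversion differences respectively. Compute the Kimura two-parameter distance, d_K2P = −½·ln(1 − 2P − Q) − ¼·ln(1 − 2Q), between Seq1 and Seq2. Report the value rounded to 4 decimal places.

0.2330

Differing sites — 4:C/G (Tv); 13:C/A (Tv); 15:G/T (Tv); 17:G/A (Ti).
Of the 4 differences, 1 transition and 3 transversions over 20 sites: P = 1/20 = 0.050000, Q = 3/20 = 0.150000.
d = −0.5·ln(0.750000) − 0.25·ln(0.700000) = −0.5·(-0.287682) − 0.25·(-0.356675) = 0.2330.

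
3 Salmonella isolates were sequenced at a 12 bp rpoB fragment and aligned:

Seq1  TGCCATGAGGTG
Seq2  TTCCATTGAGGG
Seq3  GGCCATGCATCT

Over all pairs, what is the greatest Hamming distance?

Pairwise Hamming distances:
  Seq1 vs Seq2: 5
  Seq1 vs Seq3: 6
  Seq2 vs Seq3: 7
The largest is 7, between Seq2 and Seq3.

7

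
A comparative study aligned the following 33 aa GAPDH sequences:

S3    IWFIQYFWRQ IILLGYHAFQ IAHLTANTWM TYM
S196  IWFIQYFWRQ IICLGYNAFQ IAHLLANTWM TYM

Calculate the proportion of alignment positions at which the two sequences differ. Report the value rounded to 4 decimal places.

0.0909

The sequences differ at positions 13 (L/C), 17 (H/N), 25 (T/L).
There are 3 differences over 33 sites, so p = 3/33 = 0.0909.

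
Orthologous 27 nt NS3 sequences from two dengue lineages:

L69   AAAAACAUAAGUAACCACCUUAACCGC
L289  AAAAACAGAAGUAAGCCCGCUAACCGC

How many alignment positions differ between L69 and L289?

Mismatches occur at site 8 (U→G), site 15 (C→G), site 17 (A→C), site 19 (C→G), site 20 (U→C).
That gives 5 mismatches out of 27 aligned sites, so the Hamming distance is 5.

5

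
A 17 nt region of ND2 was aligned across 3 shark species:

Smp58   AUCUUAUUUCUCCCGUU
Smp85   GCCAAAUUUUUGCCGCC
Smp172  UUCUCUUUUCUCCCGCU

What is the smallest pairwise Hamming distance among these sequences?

Pairwise Hamming distances:
  Smp58 vs Smp85: 8
  Smp58 vs Smp172: 4
  Smp85 vs Smp172: 8
The smallest is 4, between Smp58 and Smp172.

4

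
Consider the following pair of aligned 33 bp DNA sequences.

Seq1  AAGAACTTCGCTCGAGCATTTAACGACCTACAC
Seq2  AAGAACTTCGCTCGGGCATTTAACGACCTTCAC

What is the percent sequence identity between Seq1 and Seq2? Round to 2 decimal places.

Differing sites — 15:A/G; 30:A/T.
31 of the 33 sites match, so the percent identity is 31/33 × 100 = 93.94%.

93.94%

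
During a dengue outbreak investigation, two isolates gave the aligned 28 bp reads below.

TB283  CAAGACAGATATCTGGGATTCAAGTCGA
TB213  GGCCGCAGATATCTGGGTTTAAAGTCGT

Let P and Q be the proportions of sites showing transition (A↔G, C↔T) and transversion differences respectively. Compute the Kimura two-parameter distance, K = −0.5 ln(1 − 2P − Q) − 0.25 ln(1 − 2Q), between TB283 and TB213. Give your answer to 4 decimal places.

0.3608

The sequences differ at positions 1 (C/G, transversion), 2 (A/G, transition), 3 (A/C, transversion), 4 (G/C, transversion), 5 (A/G, transition), 18 (A/T, transversion), 21 (C/A, transversion), 28 (A/T, transversion).
Of the 8 differences, 2 transitions and 6 transversions over 28 sites: P = 2/28 = 0.071429, Q = 6/28 = 0.214286.
d = −0.5·ln(0.642856) − 0.25·ln(0.571428) = −0.5·(-0.441835) − 0.25·(-0.559617) = 0.3608.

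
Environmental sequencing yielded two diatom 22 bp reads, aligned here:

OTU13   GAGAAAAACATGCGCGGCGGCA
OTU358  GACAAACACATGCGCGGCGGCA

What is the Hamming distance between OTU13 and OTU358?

2

Mismatches occur at site 3 (G↔C), site 7 (A↔C).
That gives 2 mismatches out of 22 aligned sites, so the Hamming distance is 2.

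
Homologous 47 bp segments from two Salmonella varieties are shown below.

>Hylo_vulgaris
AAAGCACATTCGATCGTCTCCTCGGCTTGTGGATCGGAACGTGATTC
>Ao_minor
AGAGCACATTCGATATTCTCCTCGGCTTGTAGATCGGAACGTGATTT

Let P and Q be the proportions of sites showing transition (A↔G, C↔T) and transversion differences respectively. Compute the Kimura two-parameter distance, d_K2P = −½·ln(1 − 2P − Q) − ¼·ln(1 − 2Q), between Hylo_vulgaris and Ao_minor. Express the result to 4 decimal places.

0.1155

The sequences differ at positions 2 (A/G, transition), 15 (C/A, transversion), 16 (G/T, transversion), 31 (G/A, transition), 47 (C/T, transition).
Of the 5 differences, 3 transitions and 2 transversions over 47 sites: P = 3/47 = 0.063830, Q = 2/47 = 0.042553.
d = −0.5·ln(0.829787) − 0.25·ln(0.914894) = −0.5·(-0.186586) − 0.25·(-0.088947) = 0.1155.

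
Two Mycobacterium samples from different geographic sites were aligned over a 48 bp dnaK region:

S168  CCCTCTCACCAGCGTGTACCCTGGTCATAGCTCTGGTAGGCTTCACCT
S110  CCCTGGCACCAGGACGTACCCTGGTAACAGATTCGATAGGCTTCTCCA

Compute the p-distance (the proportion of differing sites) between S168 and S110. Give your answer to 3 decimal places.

Differing sites — 5:C/G; 6:T/G; 13:C/G; 14:G/A; 15:T/C; 26:C/A; 28:T/C; 31:C/A; 33:C/T; 34:T/C; 36:G/A; 45:A/T; 48:T/A.
There are 13 differences over 48 sites, so p = 13/48 = 0.271.

0.271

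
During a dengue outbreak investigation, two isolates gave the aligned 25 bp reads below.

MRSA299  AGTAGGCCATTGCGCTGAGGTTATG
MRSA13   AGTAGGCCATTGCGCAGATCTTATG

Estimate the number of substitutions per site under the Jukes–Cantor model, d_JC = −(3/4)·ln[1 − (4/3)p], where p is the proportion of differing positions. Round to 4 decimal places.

Differing sites — 16:T/A; 19:G/T; 20:G/C.
p = 3/25 = 0.120000.
d = −0.75 · ln(1 − (4/3)·0.120000) = −0.75 · ln(0.840000) = −0.75 · (-0.174353) = 0.1308.

0.1308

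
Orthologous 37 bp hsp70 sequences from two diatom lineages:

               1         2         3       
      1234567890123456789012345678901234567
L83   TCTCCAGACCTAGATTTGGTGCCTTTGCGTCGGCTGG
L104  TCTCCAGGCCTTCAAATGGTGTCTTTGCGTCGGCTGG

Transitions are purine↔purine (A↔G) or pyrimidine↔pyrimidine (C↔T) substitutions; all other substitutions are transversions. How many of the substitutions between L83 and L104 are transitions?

2

The sequences differ at positions 8 (A/G, transition), 12 (A/T, transversion), 13 (G/C, transversion), 15 (T/A, transversion), 16 (T/A, transversion), 22 (C/T, transition).
Of the 6 differences, 2 transitions and 4 transversions, so the answer is 2.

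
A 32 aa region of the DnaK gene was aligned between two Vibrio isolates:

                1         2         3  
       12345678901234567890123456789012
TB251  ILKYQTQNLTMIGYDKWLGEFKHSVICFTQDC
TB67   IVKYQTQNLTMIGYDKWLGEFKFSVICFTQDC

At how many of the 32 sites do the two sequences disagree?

Differing sites — 2:L/V; 23:H/F.
That gives 2 mismatches out of 32 aligned sites, so the Hamming distance is 2.

2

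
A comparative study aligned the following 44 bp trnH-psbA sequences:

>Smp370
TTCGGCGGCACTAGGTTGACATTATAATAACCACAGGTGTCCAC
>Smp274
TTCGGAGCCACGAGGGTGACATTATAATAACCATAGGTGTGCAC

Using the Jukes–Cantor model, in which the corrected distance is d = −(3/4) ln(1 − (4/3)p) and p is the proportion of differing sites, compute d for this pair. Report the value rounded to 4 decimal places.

Differing sites — 6:C/A; 8:G/C; 12:T/G; 16:T/G; 34:C/T; 41:C/G.
p = 6/44 = 0.136364.
d = −0.75 · ln(1 − (4/3)·0.136364) = −0.75 · ln(0.818181) = −0.75 · (-0.200672) = 0.1505.

0.1505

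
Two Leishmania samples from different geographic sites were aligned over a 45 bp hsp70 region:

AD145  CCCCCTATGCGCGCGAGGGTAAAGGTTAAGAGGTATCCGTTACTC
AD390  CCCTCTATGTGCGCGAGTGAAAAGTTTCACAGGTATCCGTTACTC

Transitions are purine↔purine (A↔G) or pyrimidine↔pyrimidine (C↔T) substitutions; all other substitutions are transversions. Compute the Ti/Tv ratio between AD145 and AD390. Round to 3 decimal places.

0.400

Differing sites — 4:C/T (Ti); 10:C/T (Ti); 18:G/T (Tv); 20:T/A (Tv); 25:G/T (Tv); 28:A/C (Tv); 30:G/C (Tv).
Of the 7 differences, 2 transitions and 5 transversions, so Ti/Tv = 2/5 = 0.400.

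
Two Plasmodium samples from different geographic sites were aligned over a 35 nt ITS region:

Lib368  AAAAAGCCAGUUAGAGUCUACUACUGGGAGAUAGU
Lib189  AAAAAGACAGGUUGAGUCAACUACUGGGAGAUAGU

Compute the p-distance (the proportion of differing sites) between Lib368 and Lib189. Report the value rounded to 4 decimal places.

0.1143

Mismatches occur at site 7 (C↔A), site 11 (U↔G), site 13 (A↔U), site 19 (U↔A).
There are 4 differences over 35 sites, so p = 4/35 = 0.1143.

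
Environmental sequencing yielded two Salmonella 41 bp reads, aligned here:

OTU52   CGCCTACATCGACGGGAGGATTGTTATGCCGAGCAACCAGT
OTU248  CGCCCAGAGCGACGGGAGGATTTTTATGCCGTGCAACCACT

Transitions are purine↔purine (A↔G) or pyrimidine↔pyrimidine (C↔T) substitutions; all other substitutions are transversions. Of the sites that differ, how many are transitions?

1

Differing sites — 5:T/C (Ti); 7:C/G (Tv); 9:T/G (Tv); 23:G/T (Tv); 32:A/T (Tv); 40:G/C (Tv).
Of the 6 differences, 1 transition and 5 transversions, so the answer is 1.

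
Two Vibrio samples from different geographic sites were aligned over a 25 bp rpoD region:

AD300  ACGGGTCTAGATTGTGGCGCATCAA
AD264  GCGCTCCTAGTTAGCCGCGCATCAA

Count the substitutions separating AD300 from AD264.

The sequences differ at positions 1 (A/G), 4 (G/C), 5 (G/T), 6 (T/C), 11 (A/T), 13 (T/A), 15 (T/C), 16 (G/C).
That gives 8 mismatches out of 25 aligned sites, so the Hamming distance is 8.

8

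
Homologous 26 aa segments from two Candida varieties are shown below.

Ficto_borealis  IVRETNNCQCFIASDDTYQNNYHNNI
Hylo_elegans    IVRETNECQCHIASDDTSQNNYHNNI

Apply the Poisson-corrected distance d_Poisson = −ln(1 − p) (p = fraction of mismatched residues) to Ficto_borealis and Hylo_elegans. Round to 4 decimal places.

Differing sites — 7:N/E; 11:F/H; 18:Y/S.
p = 3/26 = 0.115385.
d = −ln(1 − 0.115385) = −ln(0.884615) = 0.1226.

0.1226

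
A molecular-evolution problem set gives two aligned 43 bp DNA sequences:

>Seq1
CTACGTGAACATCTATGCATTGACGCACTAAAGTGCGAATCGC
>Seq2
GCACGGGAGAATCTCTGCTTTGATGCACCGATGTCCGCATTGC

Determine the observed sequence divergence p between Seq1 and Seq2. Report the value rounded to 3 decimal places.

0.326

Mismatches occur at site 1 (C↔G), site 2 (T↔C), site 6 (T↔G), site 9 (A↔G), site 10 (C↔A), site 15 (A↔C), site 19 (A↔T), site 24 (C↔T), site 29 (T↔C), site 30 (A↔G), site 32 (A↔T), site 35 (G↔C), site 38 (A↔C), site 41 (C↔T).
There are 14 differences over 43 sites, so p = 14/43 = 0.326.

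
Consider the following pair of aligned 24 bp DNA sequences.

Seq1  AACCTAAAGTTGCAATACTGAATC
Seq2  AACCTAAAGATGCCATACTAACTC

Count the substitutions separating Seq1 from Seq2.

4

The sequences differ at positions 10 (T/A), 14 (A/C), 20 (G/A), 22 (A/C).
That gives 4 mismatches out of 24 aligned sites, so the Hamming distance is 4.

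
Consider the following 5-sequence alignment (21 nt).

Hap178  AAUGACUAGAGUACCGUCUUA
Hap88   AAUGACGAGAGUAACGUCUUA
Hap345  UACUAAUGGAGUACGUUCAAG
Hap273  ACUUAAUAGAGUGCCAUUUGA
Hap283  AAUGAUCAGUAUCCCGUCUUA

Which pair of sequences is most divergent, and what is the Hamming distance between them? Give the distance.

Pairwise Hamming distances:
  Hap178 vs Hap88: 2
  Hap178 vs Hap345: 10
  Hap178 vs Hap273: 7
  Hap178 vs Hap283: 5
  Hap88 vs Hap345: 12
  Hap88 vs Hap273: 9
  Hap88 vs Hap283: 6
  Hap345 vs Hap273: 11
  Hap345 vs Hap283: 14
  Hap273 vs Hap283: 10
The largest is 14, between Hap345 and Hap283.

14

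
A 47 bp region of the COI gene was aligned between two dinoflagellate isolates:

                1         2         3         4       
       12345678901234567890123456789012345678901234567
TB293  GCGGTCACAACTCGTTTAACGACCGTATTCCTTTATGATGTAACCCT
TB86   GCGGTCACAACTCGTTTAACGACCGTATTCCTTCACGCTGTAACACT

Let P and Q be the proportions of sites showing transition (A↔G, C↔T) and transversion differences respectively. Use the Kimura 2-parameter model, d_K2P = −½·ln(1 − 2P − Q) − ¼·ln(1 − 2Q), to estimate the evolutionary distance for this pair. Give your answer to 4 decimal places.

Differing sites — 34:T/C (Ti); 36:T/C (Ti); 38:A/C (Tv); 45:C/A (Tv).
Of the 4 differences, 2 transitions and 2 transversions over 47 sites: P = 2/47 = 0.042553, Q = 2/47 = 0.042553.
d = −0.5·ln(0.872341) − 0.25·ln(0.914894) = −0.5·(-0.136575) − 0.25·(-0.088947) = 0.0905.

0.0905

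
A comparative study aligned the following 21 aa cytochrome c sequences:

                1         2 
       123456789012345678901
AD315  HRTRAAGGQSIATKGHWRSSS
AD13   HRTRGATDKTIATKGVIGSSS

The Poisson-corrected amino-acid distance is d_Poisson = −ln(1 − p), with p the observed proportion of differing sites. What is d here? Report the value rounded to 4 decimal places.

The sequences differ at positions 5 (A/G), 7 (G/T), 8 (G/D), 9 (Q/K), 10 (S/T), 16 (H/V), 17 (W/I), 18 (R/G).
p = 8/21 = 0.380952.
d = −ln(1 − 0.380952) = −ln(0.619048) = 0.4796.

0.4796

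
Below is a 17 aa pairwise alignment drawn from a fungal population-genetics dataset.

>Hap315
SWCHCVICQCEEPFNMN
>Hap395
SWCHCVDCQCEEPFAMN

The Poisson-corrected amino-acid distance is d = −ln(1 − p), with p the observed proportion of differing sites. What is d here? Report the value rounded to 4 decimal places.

0.1252

Differing sites — 7:I/D; 15:N/A.
p = 2/17 = 0.117647.
d = −ln(1 − 0.117647) = −ln(0.882353) = 0.1252.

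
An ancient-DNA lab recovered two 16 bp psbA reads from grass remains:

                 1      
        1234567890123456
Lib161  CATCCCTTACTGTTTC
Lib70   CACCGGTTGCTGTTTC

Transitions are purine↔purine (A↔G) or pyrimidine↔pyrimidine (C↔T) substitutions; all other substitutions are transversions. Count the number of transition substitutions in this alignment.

The sequences differ at positions 3 (T/C, transition), 5 (C/G, transversion), 6 (C/G, transversion), 9 (A/G, transition).
Of the 4 differences, 2 transitions and 2 transversions, so the answer is 2.

2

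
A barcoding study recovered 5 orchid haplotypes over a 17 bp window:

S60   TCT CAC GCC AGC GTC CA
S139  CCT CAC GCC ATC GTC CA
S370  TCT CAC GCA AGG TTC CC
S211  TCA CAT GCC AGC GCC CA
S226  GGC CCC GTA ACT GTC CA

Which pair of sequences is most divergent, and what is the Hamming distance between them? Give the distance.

10

Pairwise Hamming distances:
  S60 vs S139: 2
  S60 vs S370: 4
  S60 vs S211: 3
  S60 vs S226: 8
  S139 vs S370: 6
  S139 vs S211: 5
  S139 vs S226: 8
  S370 vs S211: 7
  S370 vs S226: 9
  S211 vs S226: 10
The largest is 10, between S211 and S226.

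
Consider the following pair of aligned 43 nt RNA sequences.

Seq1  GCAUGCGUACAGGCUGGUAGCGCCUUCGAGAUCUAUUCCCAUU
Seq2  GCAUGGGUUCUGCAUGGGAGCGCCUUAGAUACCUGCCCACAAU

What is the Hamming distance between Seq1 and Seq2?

14

Mismatches occur at site 6 (C↔G), site 9 (A↔U), site 11 (A↔U), site 13 (G↔C), site 14 (C↔A), site 18 (U↔G), site 27 (C↔A), site 30 (G↔U), site 32 (U↔C), site 35 (A↔G), site 36 (U↔C), site 37 (U↔C), site 39 (C↔A), site 42 (U↔A).
That gives 14 mismatches out of 43 aligned sites, so the Hamming distance is 14.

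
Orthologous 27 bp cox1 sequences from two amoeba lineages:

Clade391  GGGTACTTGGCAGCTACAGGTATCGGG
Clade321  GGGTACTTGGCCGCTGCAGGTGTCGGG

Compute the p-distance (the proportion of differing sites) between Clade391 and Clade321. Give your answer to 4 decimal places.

The sequences differ at positions 12 (A/C), 16 (A/G), 22 (A/G).
There are 3 differences over 27 sites, so p = 3/27 = 0.1111.

0.1111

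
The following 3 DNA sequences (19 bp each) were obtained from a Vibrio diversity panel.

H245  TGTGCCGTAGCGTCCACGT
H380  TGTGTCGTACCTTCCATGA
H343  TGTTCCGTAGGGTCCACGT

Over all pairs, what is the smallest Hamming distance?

Pairwise Hamming distances:
  H245 vs H380: 5
  H245 vs H343: 2
  H380 vs H343: 7
The smallest is 2, between H245 and H343.

2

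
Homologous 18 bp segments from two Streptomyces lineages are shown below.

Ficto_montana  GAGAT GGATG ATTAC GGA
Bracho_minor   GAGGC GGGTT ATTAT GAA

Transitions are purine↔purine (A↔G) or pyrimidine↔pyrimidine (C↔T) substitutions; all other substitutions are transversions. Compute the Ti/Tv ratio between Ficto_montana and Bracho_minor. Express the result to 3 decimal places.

5.000

The sequences differ at positions 4 (A/G, transition), 5 (T/C, transition), 8 (A/G, transition), 10 (G/T, transversion), 15 (C/T, transition), 17 (G/A, transition).
Of the 6 differences, 5 transitions and 1 transversion, so Ti/Tv = 5/1 = 5.000.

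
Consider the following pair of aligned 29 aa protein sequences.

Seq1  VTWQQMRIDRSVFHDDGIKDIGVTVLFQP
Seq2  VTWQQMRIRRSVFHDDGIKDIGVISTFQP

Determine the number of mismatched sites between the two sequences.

4

Differing sites — 9:D/R; 24:T/I; 25:V/S; 26:L/T.
That gives 4 mismatches out of 29 aligned sites, so the Hamming distance is 4.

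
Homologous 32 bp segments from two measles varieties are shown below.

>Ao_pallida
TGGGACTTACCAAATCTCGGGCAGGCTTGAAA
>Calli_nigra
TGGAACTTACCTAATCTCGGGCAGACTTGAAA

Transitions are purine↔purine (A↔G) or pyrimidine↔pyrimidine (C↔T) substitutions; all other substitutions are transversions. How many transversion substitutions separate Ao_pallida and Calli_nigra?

1

Differing sites — 4:G/A (Ti); 12:A/T (Tv); 25:G/A (Ti).
Of the 3 differences, 2 transitions and 1 transversion, so the answer is 1.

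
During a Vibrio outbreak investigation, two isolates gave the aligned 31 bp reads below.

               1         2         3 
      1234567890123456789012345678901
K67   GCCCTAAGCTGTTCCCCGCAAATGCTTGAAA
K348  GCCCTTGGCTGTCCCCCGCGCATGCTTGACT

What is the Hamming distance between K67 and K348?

7

Differing sites — 6:A/T; 7:A/G; 13:T/C; 20:A/G; 21:A/C; 30:A/C; 31:A/T.
That gives 7 mismatches out of 31 aligned sites, so the Hamming distance is 7.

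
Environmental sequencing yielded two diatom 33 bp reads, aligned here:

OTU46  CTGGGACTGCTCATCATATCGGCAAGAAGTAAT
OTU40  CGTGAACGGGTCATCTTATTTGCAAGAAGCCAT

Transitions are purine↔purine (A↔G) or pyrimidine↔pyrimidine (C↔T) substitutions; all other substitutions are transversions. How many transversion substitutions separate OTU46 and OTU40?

7

Differing sites — 2:T/G (Tv); 3:G/T (Tv); 5:G/A (Ti); 8:T/G (Tv); 10:C/G (Tv); 16:A/T (Tv); 20:C/T (Ti); 21:G/T (Tv); 30:T/C (Ti); 31:A/C (Tv).
Of the 10 differences, 3 transitions and 7 transversions, so the answer is 7.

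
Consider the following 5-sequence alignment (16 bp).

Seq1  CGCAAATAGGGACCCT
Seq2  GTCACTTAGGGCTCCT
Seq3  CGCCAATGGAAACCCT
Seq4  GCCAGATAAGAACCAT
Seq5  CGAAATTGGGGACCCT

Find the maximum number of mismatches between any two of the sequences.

Pairwise Hamming distances:
  Seq1 vs Seq2: 6
  Seq1 vs Seq3: 4
  Seq1 vs Seq4: 6
  Seq1 vs Seq5: 3
  Seq2 vs Seq3: 10
  Seq2 vs Seq4: 8
  Seq2 vs Seq5: 7
  Seq3 vs Seq4: 8
  Seq3 vs Seq5: 5
  Seq4 vs Seq5: 9
The largest is 10, between Seq2 and Seq3.

10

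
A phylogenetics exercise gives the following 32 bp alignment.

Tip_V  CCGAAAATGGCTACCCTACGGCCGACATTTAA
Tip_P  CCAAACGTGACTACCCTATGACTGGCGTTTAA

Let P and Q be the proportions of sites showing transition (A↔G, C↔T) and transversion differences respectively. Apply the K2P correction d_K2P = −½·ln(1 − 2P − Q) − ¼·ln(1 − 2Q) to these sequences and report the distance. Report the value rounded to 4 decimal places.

Differing sites — 3:G/A (Ti); 6:A/C (Tv); 7:A/G (Ti); 10:G/A (Ti); 19:C/T (Ti); 21:G/A (Ti); 23:C/T (Ti); 25:A/G (Ti); 27:A/G (Ti).
Of the 9 differences, 8 transitions and 1 transversion over 32 sites: P = 8/32 = 0.250000, Q = 1/32 = 0.031250.
d = −0.5·ln(0.468750) − 0.25·ln(0.937500) = −0.5·(-0.757686) − 0.25·(-0.064539) = 0.3950.

0.3950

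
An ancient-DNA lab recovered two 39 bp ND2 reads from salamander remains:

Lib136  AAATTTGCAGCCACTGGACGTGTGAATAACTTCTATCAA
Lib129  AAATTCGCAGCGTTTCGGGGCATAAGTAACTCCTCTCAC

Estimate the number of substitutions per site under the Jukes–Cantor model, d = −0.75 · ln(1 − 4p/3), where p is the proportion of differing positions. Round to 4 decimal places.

0.4885

The sequences differ at positions 6 (T/C), 12 (C/G), 13 (A/T), 14 (C/T), 16 (G/C), 18 (A/G), 19 (C/G), 21 (T/C), 22 (G/A), 24 (G/A), 26 (A/G), 32 (T/C), 35 (A/C), 39 (A/C).
p = 14/39 = 0.358974.
d = −0.75 · ln(1 − (4/3)·0.358974) = −0.75 · ln(0.521368) = −0.75 · (-0.651299) = 0.4885.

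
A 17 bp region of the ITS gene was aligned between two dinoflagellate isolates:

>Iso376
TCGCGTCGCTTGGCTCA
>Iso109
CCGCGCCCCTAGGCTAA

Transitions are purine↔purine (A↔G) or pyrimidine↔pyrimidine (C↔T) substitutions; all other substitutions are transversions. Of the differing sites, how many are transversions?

3

The sequences differ at positions 1 (T/C, transition), 6 (T/C, transition), 8 (G/C, transversion), 11 (T/A, transversion), 16 (C/A, transversion).
Of the 5 differences, 2 transitions and 3 transversions, so the answer is 3.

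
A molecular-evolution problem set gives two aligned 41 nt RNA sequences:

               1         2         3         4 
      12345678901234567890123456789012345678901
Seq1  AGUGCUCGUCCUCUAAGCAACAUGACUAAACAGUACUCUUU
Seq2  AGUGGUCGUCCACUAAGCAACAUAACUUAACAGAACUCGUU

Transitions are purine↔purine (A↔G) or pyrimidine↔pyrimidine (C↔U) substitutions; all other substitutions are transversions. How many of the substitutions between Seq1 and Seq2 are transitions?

Differing sites — 5:C/G (Tv); 12:U/A (Tv); 24:G/A (Ti); 28:A/U (Tv); 34:U/A (Tv); 39:U/G (Tv).
Of the 6 differences, 1 transition and 5 transversions, so the answer is 1.

1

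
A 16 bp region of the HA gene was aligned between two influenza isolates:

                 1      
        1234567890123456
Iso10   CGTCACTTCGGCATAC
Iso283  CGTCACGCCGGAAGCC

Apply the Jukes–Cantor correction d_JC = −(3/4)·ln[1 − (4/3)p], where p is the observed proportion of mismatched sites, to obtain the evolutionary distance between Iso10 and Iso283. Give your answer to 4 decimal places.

Differing sites — 7:T/G; 8:T/C; 12:C/A; 14:T/G; 15:A/C.
p = 5/16 = 0.312500.
d = −0.75 · ln(1 − (4/3)·0.312500) = −0.75 · ln(0.583333) = −0.75 · (-0.538997) = 0.4042.

0.4042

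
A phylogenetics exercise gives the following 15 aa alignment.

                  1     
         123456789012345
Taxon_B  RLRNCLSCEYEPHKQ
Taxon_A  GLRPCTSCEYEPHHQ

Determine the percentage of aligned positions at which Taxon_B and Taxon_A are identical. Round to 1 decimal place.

73.3%

The sequences differ at positions 1 (R/G), 4 (N/P), 6 (L/T), 14 (K/H).
11 of the 15 sites match, so the percent identity is 11/15 × 100 = 73.3%.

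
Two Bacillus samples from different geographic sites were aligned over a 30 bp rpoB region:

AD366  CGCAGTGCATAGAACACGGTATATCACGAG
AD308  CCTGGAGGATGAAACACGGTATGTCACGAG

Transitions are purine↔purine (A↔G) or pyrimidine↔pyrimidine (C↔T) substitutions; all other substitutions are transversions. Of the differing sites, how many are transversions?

Mismatches occur at site 2 (G→C, transversion), site 3 (C→T, transition), site 4 (A→G, transition), site 6 (T→A, transversion), site 8 (C→G, transversion), site 11 (A→G, transition), site 12 (G→A, transition), site 23 (A→G, transition).
Of the 8 differences, 5 transitions and 3 transversions, so the answer is 3.

3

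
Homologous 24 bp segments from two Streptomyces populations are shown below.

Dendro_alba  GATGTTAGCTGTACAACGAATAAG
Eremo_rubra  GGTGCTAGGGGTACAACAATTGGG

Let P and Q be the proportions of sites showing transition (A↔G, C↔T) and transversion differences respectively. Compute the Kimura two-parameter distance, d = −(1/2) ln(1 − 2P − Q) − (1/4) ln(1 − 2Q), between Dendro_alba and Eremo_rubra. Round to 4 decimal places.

0.4620

The sequences differ at positions 2 (A/G, transition), 5 (T/C, transition), 9 (C/G, transversion), 10 (T/G, transversion), 18 (G/A, transition), 20 (A/T, transversion), 22 (A/G, transition), 23 (A/G, transition).
Of the 8 differences, 5 transitions and 3 transversions over 24 sites: P = 5/24 = 0.208333, Q = 3/24 = 0.125000.
d = −0.5·ln(0.458334) − 0.25·ln(0.750000) = −0.5·(-0.780157) − 0.25·(-0.287682) = 0.4620.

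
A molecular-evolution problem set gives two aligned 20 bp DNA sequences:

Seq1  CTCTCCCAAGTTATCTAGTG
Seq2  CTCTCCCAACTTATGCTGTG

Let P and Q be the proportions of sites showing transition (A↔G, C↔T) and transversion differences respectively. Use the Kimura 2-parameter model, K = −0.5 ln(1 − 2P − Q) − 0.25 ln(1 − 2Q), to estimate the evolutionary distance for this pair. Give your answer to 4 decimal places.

0.2330

The sequences differ at positions 10 (G/C, transversion), 15 (C/G, transversion), 16 (T/C, transition), 17 (A/T, transversion).
Of the 4 differences, 1 transition and 3 transversions over 20 sites: P = 1/20 = 0.050000, Q = 3/20 = 0.150000.
d = −0.5·ln(0.750000) − 0.25·ln(0.700000) = −0.5·(-0.287682) − 0.25·(-0.356675) = 0.2330.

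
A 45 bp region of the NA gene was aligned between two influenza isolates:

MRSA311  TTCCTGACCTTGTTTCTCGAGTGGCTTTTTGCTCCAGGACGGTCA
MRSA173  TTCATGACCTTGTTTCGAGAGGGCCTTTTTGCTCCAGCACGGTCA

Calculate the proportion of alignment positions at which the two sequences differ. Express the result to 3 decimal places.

Differing sites — 4:C/A; 17:T/G; 18:C/A; 22:T/G; 24:G/C; 38:G/C.
There are 6 differences over 45 sites, so p = 6/45 = 0.133.

0.133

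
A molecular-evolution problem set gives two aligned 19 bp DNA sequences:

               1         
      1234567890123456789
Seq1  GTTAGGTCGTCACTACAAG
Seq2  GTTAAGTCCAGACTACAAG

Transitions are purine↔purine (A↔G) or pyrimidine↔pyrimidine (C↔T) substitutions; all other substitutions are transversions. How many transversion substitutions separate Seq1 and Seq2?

3

The sequences differ at positions 5 (G/A, transition), 9 (G/C, transversion), 10 (T/A, transversion), 11 (C/G, transversion).
Of the 4 differences, 1 transition and 3 transversions, so the answer is 3.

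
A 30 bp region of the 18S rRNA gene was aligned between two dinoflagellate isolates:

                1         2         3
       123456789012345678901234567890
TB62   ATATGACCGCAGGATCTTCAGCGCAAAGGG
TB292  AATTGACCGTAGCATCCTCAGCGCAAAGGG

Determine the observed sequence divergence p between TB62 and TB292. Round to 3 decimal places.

Mismatches occur at site 2 (T→A), site 3 (A→T), site 10 (C→T), site 13 (G→C), site 17 (T→C).
There are 5 differences over 30 sites, so p = 5/30 = 0.167.

0.167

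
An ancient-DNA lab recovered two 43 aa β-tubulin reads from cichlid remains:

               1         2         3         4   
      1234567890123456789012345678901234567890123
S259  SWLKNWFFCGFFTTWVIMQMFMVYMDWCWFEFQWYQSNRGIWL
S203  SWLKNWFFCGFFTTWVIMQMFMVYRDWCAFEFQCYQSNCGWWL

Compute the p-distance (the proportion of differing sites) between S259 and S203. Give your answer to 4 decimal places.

0.1163

Differing sites — 25:M/R; 29:W/A; 34:W/C; 39:R/C; 41:I/W.
There are 5 differences over 43 sites, so p = 5/43 = 0.1163.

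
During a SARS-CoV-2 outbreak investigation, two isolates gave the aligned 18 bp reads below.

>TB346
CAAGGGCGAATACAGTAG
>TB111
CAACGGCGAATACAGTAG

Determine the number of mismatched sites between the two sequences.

1

The sequences differ at position 4 (G/C).
That gives 1 mismatch out of 18 aligned sites, so the Hamming distance is 1.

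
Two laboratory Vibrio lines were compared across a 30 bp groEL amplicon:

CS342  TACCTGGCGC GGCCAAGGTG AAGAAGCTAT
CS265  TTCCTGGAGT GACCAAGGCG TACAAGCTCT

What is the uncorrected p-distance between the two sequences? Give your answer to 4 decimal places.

0.2667

The sequences differ at positions 2 (A/T), 8 (C/A), 10 (C/T), 12 (G/A), 19 (T/C), 21 (A/T), 23 (G/C), 29 (A/C).
There are 8 differences over 30 sites, so p = 8/30 = 0.2667.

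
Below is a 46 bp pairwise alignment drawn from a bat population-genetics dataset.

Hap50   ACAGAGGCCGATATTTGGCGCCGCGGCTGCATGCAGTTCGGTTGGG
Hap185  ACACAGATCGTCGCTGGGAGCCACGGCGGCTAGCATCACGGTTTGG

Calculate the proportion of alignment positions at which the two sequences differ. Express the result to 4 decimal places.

0.3696

The sequences differ at positions 4 (G/C), 7 (G/A), 8 (C/T), 11 (A/T), 12 (T/C), 13 (A/G), 14 (T/C), 16 (T/G), 19 (C/A), 23 (G/A), 28 (T/G), 31 (A/T), 32 (T/A), 36 (G/T), 37 (T/C), 38 (T/A), 44 (G/T).
There are 17 differences over 46 sites, so p = 17/46 = 0.3696.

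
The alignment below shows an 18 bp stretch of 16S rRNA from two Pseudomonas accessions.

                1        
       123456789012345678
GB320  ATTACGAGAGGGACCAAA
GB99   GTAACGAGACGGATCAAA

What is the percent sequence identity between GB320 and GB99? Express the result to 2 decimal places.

77.78%

Mismatches occur at site 1 (A→G), site 3 (T→A), site 10 (G→C), site 14 (C→T).
14 of the 18 sites match, so the percent identity is 14/18 × 100 = 77.78%.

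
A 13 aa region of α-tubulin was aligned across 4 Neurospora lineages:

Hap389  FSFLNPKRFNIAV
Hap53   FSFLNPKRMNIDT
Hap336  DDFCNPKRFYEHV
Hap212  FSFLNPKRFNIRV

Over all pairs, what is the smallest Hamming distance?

Pairwise Hamming distances:
  Hap389 vs Hap53: 3
  Hap389 vs Hap336: 6
  Hap389 vs Hap212: 1
  Hap53 vs Hap336: 8
  Hap53 vs Hap212: 3
  Hap336 vs Hap212: 6
The smallest is 1, between Hap389 and Hap212.

1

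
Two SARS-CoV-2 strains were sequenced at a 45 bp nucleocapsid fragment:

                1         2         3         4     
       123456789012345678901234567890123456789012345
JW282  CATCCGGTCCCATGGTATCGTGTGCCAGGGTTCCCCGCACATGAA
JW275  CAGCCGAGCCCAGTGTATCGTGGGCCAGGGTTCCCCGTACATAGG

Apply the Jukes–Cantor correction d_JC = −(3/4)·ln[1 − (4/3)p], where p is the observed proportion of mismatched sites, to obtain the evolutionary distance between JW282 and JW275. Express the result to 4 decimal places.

Differing sites — 3:T/G; 7:G/A; 8:T/G; 13:T/G; 14:G/T; 23:T/G; 38:C/T; 43:G/A; 44:A/G; 45:A/G.
p = 10/45 = 0.222222.
d = −0.75 · ln(1 − (4/3)·0.222222) = −0.75 · ln(0.703704) = −0.75 · (-0.351397) = 0.2635.

0.2635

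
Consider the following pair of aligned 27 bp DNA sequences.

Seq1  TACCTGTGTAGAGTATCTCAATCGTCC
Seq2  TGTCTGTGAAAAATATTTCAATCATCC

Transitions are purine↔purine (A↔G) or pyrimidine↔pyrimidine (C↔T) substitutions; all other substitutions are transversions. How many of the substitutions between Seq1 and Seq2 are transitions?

6

Differing sites — 2:A/G (Ti); 3:C/T (Ti); 9:T/A (Tv); 11:G/A (Ti); 13:G/A (Ti); 17:C/T (Ti); 24:G/A (Ti).
Of the 7 differences, 6 transitions and 1 transversion, so the answer is 6.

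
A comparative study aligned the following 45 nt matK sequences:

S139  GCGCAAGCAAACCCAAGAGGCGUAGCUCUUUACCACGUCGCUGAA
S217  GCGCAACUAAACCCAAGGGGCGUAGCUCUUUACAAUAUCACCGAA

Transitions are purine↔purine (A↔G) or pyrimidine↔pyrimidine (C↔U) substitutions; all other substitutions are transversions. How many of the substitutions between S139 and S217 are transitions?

The sequences differ at positions 7 (G/C, transversion), 8 (C/U, transition), 18 (A/G, transition), 34 (C/A, transversion), 36 (C/U, transition), 37 (G/A, transition), 40 (G/A, transition), 42 (U/C, transition).
Of the 8 differences, 6 transitions and 2 transversions, so the answer is 6.

6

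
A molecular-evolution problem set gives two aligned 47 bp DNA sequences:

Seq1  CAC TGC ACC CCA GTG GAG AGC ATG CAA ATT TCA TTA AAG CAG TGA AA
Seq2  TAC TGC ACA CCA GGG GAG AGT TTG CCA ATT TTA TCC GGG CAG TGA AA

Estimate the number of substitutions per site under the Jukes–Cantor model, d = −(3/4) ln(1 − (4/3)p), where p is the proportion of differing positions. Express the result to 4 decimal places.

The sequences differ at positions 1 (C/T), 9 (C/A), 14 (T/G), 21 (C/T), 22 (A/T), 26 (A/C), 32 (C/T), 35 (T/C), 36 (A/C), 37 (A/G), 38 (A/G).
p = 11/47 = 0.234043.
d = −0.75 · ln(1 − (4/3)·0.234043) = −0.75 · ln(0.687943) = −0.75 · (-0.374049) = 0.2805.

0.2805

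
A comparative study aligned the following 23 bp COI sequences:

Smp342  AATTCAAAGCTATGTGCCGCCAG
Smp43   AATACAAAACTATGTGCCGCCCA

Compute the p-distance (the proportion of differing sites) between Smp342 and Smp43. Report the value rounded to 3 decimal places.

0.174

Mismatches occur at site 4 (T/A), site 9 (G/A), site 22 (A/C), site 23 (G/A).
There are 4 differences over 23 sites, so p = 4/23 = 0.174.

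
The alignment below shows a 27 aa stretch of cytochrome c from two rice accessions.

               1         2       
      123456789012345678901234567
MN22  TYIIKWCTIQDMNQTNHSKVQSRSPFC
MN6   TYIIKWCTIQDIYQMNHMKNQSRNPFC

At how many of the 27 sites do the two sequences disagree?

6

The sequences differ at positions 12 (M/I), 13 (N/Y), 15 (T/M), 18 (S/M), 20 (V/N), 24 (S/N).
That gives 6 mismatches out of 27 aligned sites, so the Hamming distance is 6.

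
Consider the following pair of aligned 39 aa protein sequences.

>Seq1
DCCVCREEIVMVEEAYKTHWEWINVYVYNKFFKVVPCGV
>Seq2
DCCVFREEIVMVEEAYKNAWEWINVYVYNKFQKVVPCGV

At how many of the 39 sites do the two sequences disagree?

The sequences differ at positions 5 (C/F), 18 (T/N), 19 (H/A), 32 (F/Q).
That gives 4 mismatches out of 39 aligned sites, so the Hamming distance is 4.

4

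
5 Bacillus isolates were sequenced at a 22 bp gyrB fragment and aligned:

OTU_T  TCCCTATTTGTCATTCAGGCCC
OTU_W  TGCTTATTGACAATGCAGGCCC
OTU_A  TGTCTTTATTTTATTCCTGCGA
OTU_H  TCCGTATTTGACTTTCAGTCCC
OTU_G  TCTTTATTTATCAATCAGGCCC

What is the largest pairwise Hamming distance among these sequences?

14

Pairwise Hamming distances:
  OTU_T vs OTU_W: 7
  OTU_T vs OTU_A: 10
  OTU_T vs OTU_H: 4
  OTU_T vs OTU_G: 4
  OTU_W vs OTU_A: 13
  OTU_W vs OTU_H: 9
  OTU_W vs OTU_G: 7
  OTU_A vs OTU_H: 14
  OTU_A vs OTU_G: 11
  OTU_H vs OTU_G: 7
The largest is 14, between OTU_A and OTU_H.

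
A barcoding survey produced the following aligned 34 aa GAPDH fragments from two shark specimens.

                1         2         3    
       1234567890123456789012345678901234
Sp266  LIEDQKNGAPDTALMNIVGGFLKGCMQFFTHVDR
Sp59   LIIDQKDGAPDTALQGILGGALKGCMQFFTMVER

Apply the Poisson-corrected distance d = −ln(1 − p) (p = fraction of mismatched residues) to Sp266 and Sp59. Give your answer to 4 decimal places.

Differing sites — 3:E/I; 7:N/D; 15:M/Q; 16:N/G; 18:V/L; 21:F/A; 31:H/M; 33:D/E.
p = 8/34 = 0.235294.
d = −ln(1 − 0.235294) = −ln(0.764706) = 0.2683.

0.2683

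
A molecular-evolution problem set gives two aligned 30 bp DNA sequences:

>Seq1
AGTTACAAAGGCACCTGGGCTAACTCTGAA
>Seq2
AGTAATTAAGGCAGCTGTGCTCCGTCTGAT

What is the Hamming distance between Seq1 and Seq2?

Mismatches occur at site 4 (T/A), site 6 (C/T), site 7 (A/T), site 14 (C/G), site 18 (G/T), site 22 (A/C), site 23 (A/C), site 24 (C/G), site 30 (A/T).
That gives 9 mismatches out of 30 aligned sites, so the Hamming distance is 9.

9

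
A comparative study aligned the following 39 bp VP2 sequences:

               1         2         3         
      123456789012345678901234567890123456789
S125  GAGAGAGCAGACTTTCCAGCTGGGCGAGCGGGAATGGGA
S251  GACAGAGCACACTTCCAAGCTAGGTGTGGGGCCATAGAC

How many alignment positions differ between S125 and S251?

13

Mismatches occur at site 3 (G→C), site 10 (G→C), site 15 (T→C), site 17 (C→A), site 22 (G→A), site 25 (C→T), site 27 (A→T), site 29 (C→G), site 32 (G→C), site 33 (A→C), site 36 (G→A), site 38 (G→A), site 39 (A→C).
That gives 13 mismatches out of 39 aligned sites, so the Hamming distance is 13.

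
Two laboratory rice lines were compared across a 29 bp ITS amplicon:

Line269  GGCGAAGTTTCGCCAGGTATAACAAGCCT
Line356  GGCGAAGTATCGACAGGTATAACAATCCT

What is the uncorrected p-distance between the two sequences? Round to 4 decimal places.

Mismatches occur at site 9 (T→A), site 13 (C→A), site 26 (G→T).
There are 3 differences over 29 sites, so p = 3/29 = 0.1034.

0.1034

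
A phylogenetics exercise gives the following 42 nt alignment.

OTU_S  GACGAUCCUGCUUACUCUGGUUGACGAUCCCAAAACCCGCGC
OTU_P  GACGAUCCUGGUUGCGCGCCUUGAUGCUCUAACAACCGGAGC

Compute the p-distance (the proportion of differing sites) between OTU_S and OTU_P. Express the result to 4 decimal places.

Differing sites — 11:C/G; 14:A/G; 16:U/G; 18:U/G; 19:G/C; 20:G/C; 25:C/U; 27:A/C; 30:C/U; 31:C/A; 33:A/C; 38:C/G; 40:C/A.
There are 13 differences over 42 sites, so p = 13/42 = 0.3095.

0.3095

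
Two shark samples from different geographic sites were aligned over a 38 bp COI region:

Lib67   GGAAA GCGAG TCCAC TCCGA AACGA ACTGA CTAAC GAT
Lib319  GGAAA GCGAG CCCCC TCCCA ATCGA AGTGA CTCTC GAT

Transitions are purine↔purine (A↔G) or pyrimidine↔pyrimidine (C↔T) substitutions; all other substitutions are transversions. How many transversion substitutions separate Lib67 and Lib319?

Mismatches occur at site 11 (T↔C, transition), site 14 (A↔C, transversion), site 19 (G↔C, transversion), site 22 (A↔T, transversion), site 27 (C↔G, transversion), site 33 (A↔C, transversion), site 34 (A↔T, transversion).
Of the 7 differences, 1 transition and 6 transversions, so the answer is 6.

6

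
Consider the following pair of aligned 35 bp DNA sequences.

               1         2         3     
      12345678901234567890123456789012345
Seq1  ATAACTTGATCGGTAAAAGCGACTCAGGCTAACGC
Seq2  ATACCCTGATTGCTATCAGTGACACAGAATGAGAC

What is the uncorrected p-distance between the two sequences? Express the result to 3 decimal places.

Differing sites — 4:A/C; 6:T/C; 11:C/T; 13:G/C; 16:A/T; 17:A/C; 20:C/T; 24:T/A; 28:G/A; 29:C/A; 31:A/G; 33:C/G; 34:G/A.
There are 13 differences over 35 sites, so p = 13/35 = 0.371.

0.371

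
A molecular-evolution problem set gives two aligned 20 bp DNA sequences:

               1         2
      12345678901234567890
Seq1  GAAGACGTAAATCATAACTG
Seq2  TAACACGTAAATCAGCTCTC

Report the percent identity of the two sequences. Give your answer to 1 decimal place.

The sequences differ at positions 1 (G/T), 4 (G/C), 15 (T/G), 16 (A/C), 17 (A/T), 20 (G/C).
14 of the 20 sites match, so the percent identity is 14/20 × 100 = 70.0%.

70.0%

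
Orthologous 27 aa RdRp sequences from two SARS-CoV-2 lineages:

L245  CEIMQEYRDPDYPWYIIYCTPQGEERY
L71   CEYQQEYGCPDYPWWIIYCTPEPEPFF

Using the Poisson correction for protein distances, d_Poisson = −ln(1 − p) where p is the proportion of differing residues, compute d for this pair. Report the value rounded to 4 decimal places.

0.4626

Mismatches occur at site 3 (I/Y), site 4 (M/Q), site 8 (R/G), site 9 (D/C), site 15 (Y/W), site 22 (Q/E), site 23 (G/P), site 25 (E/P), site 26 (R/F), site 27 (Y/F).
p = 10/27 = 0.370370.
d = −ln(1 − 0.370370) = −ln(0.629630) = 0.4626.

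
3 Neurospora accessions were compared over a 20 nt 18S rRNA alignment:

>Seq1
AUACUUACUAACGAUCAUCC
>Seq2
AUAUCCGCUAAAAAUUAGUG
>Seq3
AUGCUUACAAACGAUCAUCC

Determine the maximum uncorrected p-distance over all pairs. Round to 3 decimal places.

Pairwise Hamming distances:
  Seq1 vs Seq2: 10
  Seq1 vs Seq3: 2
  Seq2 vs Seq3: 12
The largest is 12 mismatches, between Seq2 and Seq3; p = 12/20 = 0.600.

0.600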